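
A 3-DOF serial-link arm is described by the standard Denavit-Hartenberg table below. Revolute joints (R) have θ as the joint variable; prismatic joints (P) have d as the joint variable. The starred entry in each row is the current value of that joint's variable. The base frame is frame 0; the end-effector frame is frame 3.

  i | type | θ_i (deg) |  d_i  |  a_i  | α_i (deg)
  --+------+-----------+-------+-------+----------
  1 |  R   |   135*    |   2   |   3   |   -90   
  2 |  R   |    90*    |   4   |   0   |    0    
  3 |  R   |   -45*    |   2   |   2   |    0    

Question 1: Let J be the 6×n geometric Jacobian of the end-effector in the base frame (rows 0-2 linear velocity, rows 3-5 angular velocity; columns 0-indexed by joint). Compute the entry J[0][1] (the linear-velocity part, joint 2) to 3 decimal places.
1.000

axis z_1 = (-0.7071,-0.7071,0.0000); lever o_n−o_1 = (-5.2426,-3.2426,-1.4142)
cross product → J_v[:, 1] = (1.0000,-1.0000,-1.4142)
J_ω[:, 1] = z_1
entry J[0][1] = 1.0000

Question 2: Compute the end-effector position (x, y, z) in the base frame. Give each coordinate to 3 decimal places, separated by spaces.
-7.364 -1.121 0.586

after link 1: o_1 = (-2.1213, 2.1213, 2.0000)
after link 2: o_2 = (-4.9497, -0.7071, 2.0000)
after link 3: o_3 = (-7.3640, -1.1213, 0.5858)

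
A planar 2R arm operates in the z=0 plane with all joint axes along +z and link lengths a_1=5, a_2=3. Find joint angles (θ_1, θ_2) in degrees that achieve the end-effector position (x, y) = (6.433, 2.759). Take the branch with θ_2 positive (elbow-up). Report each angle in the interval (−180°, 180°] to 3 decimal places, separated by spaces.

1.424 60.010

cos θ_2 = (48.9956−5²−3²)/(2·5·3) = 0.4999; θ_2 = 60.0098° (elbow-up)
β = atan2(2.7590,6.4330) = 23.2136°; ψ = atan2(2.5983,6.4996) = 21.7901°
θ_1 = β − ψ = 1.4236°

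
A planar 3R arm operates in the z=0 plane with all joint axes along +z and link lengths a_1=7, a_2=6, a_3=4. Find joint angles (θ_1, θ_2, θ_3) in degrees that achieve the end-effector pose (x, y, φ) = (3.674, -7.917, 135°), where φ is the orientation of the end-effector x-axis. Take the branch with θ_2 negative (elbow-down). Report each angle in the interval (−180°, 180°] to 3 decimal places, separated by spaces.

wrist centre = target − a_3·(cos φ, sin φ) = (6.5024, -10.7454)
cos θ_2 = (157.7458−7²−6²)/(2·7·6) = 0.8660; θ_2 = -30.0005° (elbow-down)
β = atan2(-10.7454,6.5024) = -58.8204°; ψ = atan2(-3.0000,12.1961) = -13.8194°
θ_1 = β − ψ = -45.0010°
θ_3 = φ − θ_1 − θ_2 = -149.9985° (wrapped to (-180°,180°])

-45.001 -30.001 -149.999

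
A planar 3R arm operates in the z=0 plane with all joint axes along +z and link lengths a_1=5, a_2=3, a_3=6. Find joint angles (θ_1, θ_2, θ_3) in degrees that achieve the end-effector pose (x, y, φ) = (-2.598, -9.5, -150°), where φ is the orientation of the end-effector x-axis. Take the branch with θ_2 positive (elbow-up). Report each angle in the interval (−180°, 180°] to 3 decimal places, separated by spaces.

wrist centre = target − a_3·(cos φ, sin φ) = (2.5982, -6.5000)
cos θ_2 = (49.0004−5²−3²)/(2·5·3) = 0.5000; θ_2 = 59.9991° (elbow-up)
β = atan2(-6.5000,2.5982) = -68.2126°; ψ = atan2(2.5981,6.5000) = 21.7865°
θ_1 = β − ψ = -89.9991°
θ_3 = φ − θ_1 − θ_2 = -120.0000° (wrapped to (-180°,180°])

-89.999 59.999 -120.000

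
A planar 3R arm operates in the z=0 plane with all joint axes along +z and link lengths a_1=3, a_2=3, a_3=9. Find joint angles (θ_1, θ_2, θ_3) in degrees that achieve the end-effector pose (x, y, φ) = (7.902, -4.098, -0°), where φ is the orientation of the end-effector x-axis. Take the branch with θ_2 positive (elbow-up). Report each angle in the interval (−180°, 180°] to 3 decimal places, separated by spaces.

-150.001 90.003 59.998

wrist centre = target − a_3·(cos φ, sin φ) = (-1.0980, -4.0980)
cos θ_2 = (17.9992−3²−3²)/(2·3·3) = -0.0000; θ_2 = 90.0025° (elbow-up)
β = atan2(-4.0980,-1.0980) = -104.9993°; ψ = atan2(3.0000,2.9999) = 45.0013°
θ_1 = β − ψ = -150.0005°
θ_3 = φ − θ_1 − θ_2 = 59.9980° (wrapped to (-180°,180°])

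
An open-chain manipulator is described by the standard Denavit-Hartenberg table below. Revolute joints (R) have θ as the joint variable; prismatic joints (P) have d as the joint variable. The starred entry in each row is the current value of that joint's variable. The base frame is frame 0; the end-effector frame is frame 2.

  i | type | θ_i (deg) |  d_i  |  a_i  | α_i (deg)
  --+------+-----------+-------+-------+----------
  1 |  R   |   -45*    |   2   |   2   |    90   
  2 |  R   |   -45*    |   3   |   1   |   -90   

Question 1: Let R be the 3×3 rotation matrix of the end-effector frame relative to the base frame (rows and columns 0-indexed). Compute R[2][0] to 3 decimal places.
End-effector x-axis (col 0 of R) = (0.5000,-0.5000,-0.7071)
R[2][0] = -0.7071

-0.707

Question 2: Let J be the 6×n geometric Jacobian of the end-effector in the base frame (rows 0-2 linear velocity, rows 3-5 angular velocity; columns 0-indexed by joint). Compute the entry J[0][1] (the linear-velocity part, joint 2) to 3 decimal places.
axis z_1 = (-0.7071,-0.7071,0.0000); lever o_n−o_1 = (-1.6213,-2.6213,-0.7071)
cross product → J_v[:, 1] = (0.5000,-0.5000,0.7071)
J_ω[:, 1] = z_1
entry J[0][1] = 0.5000

0.500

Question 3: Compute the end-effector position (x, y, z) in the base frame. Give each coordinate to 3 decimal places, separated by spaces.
after link 1: o_1 = (1.4142, -1.4142, 2.0000)
after link 2: o_2 = (-0.2071, -4.0355, 1.2929)

-0.207 -4.036 1.293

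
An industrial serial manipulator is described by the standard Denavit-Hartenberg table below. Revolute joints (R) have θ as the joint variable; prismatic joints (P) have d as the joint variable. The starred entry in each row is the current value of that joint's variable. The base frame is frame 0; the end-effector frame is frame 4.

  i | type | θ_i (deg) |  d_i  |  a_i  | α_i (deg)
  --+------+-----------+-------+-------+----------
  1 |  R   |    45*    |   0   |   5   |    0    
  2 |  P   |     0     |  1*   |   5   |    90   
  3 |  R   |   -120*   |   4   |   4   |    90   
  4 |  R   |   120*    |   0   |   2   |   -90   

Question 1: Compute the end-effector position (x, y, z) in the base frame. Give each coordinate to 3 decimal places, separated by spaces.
10.064 1.957 -1.598

after link 1: o_1 = (3.5355, 3.5355, 0.0000)
after link 2: o_2 = (7.0711, 7.0711, 1.0000)
after link 3: o_3 = (8.4853, 2.8284, -2.4641)
after link 4: o_4 = (10.0636, 1.9572, -1.5981)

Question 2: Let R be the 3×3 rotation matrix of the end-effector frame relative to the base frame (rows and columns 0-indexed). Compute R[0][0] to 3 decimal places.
0.789

End-effector x-axis (col 0 of R) = (0.7891,-0.4356,0.4330)
R[0][0] = 0.7891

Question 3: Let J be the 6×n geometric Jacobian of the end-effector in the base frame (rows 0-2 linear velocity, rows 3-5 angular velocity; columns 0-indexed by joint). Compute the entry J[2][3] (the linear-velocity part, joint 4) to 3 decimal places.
1.500

axis z_3 = (-0.6124,-0.6124,0.5000); lever o_n−o_3 = (1.5783,-0.8712,0.8660)
cross product → J_v[:, 3] = (-0.0947,1.3195,1.5000)
J_ω[:, 3] = z_3
entry J[2][3] = 1.5000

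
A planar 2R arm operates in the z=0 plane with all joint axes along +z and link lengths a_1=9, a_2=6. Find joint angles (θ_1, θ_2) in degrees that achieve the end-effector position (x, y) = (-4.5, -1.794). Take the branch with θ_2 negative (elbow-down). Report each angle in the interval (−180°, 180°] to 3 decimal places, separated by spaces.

cos θ_2 = (23.4684−9²−6²)/(2·9·6) = -0.8660; θ_2 = -150.0009° (elbow-down)
β = atan2(-1.7940,-4.5000) = -158.2645°; ψ = atan2(-2.9999,3.8038) = -38.2616°
θ_1 = β − ψ = -120.0029°

-120.003 -150.001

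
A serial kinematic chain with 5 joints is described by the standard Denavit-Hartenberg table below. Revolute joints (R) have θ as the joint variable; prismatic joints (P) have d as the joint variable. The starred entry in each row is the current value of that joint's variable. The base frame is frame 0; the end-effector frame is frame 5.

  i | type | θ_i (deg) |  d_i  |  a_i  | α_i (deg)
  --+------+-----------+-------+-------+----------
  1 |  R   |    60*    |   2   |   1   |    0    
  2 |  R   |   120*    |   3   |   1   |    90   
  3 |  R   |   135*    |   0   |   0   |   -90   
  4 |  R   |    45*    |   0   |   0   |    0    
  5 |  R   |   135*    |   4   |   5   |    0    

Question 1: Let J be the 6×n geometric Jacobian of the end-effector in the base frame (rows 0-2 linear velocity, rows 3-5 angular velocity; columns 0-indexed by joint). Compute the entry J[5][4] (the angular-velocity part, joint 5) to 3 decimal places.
axis z_4 = (0.7071,-0.0000,-0.7071); lever o_n−o_4 = (-0.7071,0.0000,-6.3640)
cross product → J_v[:, 4] = (0.0000,5.0000,0.0000)
J_ω[:, 4] = z_4
entry J[5][4] = -0.7071

-0.707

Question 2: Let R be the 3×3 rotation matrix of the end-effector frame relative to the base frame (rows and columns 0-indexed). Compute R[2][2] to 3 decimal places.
End-effector z-axis (col 2 of R) = (0.7071,-0.0000,-0.7071)
R[2][2] = -0.7071

-0.707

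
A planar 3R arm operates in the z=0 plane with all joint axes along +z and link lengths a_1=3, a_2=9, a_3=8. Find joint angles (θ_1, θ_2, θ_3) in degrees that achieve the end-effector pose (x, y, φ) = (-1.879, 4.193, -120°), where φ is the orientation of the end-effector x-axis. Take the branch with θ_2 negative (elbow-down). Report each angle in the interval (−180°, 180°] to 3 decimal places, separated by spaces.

113.408 -45.006 171.598

wrist centre = target − a_3·(cos φ, sin φ) = (2.1210, 11.1212)
cos θ_2 = (128.1798−3²−9²)/(2·3·9) = 0.7070; θ_2 = -45.0059° (elbow-down)
β = atan2(11.1212,2.1210) = 79.2024°; ψ = atan2(-6.3646,9.3633) = -34.2056°
θ_1 = β − ψ = 113.4080°
θ_3 = φ − θ_1 − θ_2 = 171.5980° (wrapped to (-180°,180°])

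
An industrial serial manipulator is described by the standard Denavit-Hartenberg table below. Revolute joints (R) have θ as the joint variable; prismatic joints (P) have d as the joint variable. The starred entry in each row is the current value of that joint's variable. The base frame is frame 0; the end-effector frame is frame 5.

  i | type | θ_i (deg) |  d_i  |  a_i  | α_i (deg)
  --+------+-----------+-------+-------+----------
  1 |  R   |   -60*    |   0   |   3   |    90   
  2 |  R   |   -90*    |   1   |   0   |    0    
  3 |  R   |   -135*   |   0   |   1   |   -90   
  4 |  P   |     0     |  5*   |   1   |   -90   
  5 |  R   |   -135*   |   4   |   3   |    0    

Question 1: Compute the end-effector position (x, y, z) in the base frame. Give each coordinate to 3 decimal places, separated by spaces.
1.623 3.189 -5.121

after link 1: o_1 = (1.5000, -2.5981, 0.0000)
after link 2: o_2 = (0.6340, -3.0981, 0.0000)
after link 3: o_3 = (0.2804, -2.4857, 0.7071)
after link 4: o_4 = (-1.8409, 1.1885, -2.1213)
after link 5: o_5 = (1.6232, 3.1885, -5.1213)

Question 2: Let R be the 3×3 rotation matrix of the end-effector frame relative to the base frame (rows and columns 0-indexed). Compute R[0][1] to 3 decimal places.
-0.500

End-effector y-axis (col 1 of R) = (-0.5000,0.8660,0.0000)
R[0][1] = -0.5000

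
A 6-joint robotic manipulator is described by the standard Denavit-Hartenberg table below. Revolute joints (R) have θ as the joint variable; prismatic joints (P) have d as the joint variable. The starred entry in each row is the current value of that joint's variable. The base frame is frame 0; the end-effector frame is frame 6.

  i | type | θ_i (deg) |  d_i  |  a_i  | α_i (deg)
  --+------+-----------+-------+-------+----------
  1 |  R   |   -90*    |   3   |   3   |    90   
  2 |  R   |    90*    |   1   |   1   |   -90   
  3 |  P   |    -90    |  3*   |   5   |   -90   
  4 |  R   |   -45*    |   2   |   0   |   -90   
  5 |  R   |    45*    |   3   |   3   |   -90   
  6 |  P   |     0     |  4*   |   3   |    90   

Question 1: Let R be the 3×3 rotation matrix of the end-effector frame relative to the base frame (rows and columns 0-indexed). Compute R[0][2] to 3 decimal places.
End-effector z-axis (col 2 of R) = (-0.7071,-0.7071,0.0000)
R[0][2] = -0.7071

-0.707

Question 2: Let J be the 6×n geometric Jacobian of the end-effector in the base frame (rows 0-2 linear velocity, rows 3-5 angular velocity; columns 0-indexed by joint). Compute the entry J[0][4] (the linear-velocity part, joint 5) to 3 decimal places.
5.000

axis z_4 = (-0.7071,-0.7071,0.0000); lever o_n−o_4 = (-3.1213,-1.1213,-7.0711)
cross product → J_v[:, 4] = (5.0000,-5.0000,-1.4142)
J_ω[:, 4] = z_4
entry J[0][4] = 5.0000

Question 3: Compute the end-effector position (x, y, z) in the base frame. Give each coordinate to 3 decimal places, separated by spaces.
-9.121 -1.121 -1.071

after link 1: o_1 = (0.0000, -3.0000, 3.0000)
after link 2: o_2 = (-1.0000, -3.0000, 4.0000)
after link 3: o_3 = (-6.0000, -0.0000, 4.0000)
after link 4: o_4 = (-6.0000, -0.0000, 6.0000)
after link 5: o_5 = (-9.6213, -0.6213, 3.8787)
after link 6: o_6 = (-9.1213, -1.1213, -1.0711)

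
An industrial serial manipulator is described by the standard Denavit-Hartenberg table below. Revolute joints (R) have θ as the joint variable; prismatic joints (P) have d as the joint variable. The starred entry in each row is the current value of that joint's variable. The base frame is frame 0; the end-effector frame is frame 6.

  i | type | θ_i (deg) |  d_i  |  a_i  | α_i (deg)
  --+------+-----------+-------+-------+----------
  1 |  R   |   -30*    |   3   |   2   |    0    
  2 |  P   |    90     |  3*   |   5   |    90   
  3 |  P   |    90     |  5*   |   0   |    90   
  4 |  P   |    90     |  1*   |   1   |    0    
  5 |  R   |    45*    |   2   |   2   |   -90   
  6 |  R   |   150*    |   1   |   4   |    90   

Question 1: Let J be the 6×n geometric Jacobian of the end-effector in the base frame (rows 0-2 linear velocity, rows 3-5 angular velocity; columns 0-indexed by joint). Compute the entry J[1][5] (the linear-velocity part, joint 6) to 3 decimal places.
3.707

axis z_5 = (-0.6124,0.3536,-0.7071); lever o_n−o_5 = (-3.7337,-0.1538,1.7424)
cross product → J_v[:, 5] = (0.5073,3.7071,1.4142)
J_ω[:, 5] = z_5
entry J[1][5] = 3.7071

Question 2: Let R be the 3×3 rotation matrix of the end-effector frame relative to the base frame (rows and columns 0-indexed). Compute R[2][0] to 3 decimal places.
End-effector x-axis (col 0 of R) = (-0.7803,-0.1268,0.6124)
R[2][0] = 0.6124

0.612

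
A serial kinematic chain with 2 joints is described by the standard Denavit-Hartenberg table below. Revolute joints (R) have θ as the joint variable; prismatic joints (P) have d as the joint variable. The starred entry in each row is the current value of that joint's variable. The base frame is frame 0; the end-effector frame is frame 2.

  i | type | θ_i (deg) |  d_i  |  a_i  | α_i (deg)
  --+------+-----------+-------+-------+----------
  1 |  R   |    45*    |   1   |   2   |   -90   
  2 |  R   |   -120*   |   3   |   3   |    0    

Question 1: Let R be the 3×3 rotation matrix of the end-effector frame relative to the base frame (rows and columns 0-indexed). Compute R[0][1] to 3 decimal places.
0.612

End-effector y-axis (col 1 of R) = (0.6124,0.6124,0.5000)
R[0][1] = 0.6124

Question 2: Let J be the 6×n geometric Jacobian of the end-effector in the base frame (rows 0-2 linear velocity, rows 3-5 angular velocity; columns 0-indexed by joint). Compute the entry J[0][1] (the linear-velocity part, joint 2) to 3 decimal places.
axis z_1 = (-0.7071,0.7071,0.0000); lever o_n−o_1 = (-3.1820,1.0607,2.5981)
cross product → J_v[:, 1] = (1.8371,1.8371,1.5000)
J_ω[:, 1] = z_1
entry J[0][1] = 1.8371

1.837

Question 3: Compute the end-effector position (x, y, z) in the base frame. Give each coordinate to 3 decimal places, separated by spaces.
after link 1: o_1 = (1.4142, 1.4142, 1.0000)
after link 2: o_2 = (-1.7678, 2.4749, 3.5981)

-1.768 2.475 3.598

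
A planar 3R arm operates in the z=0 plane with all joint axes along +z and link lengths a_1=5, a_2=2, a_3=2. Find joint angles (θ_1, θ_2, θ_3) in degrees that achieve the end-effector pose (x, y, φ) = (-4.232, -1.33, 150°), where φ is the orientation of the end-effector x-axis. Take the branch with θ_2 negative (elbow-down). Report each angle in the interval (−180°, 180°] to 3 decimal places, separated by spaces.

wrist centre = target − a_3·(cos φ, sin φ) = (-2.4999, -2.3300)
cos θ_2 = (11.6786−5²−2²)/(2·5·2) = -0.8661; θ_2 = -150.0048° (elbow-down)
β = atan2(-2.3300,-2.4999) = -137.0152°; ψ = atan2(-0.9999,3.2679) = -17.0123°
θ_1 = β − ψ = -120.0029°
θ_3 = φ − θ_1 − θ_2 = 60.0078° (wrapped to (-180°,180°])

-120.003 -150.005 60.008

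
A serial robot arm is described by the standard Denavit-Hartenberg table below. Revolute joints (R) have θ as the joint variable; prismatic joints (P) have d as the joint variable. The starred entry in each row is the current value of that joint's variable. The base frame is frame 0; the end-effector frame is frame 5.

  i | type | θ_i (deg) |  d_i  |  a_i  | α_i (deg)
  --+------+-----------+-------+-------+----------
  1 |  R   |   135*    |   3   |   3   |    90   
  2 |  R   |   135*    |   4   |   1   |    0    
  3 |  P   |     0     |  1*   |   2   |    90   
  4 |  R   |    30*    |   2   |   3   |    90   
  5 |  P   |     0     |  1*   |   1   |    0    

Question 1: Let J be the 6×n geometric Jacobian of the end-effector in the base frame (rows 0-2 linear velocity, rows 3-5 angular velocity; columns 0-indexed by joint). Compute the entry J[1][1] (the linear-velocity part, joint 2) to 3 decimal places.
axis z_1 = (0.7071,0.7071,0.0000); lever o_n−o_1 = (6.8194,1.8553,6.3386)
cross product → J_v[:, 1] = (4.4821,-4.4821,-3.5101)
J_ω[:, 1] = z_1
entry J[1][1] = -4.4821

-4.482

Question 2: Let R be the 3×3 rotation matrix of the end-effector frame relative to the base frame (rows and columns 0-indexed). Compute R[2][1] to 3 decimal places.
0.707

End-effector y-axis (col 1 of R) = (-0.5000,0.5000,0.7071)
R[2][1] = 0.7071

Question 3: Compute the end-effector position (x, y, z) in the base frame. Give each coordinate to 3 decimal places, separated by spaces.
after link 1: o_1 = (-2.1213, 2.1213, 3.0000)
after link 2: o_2 = (1.2071, 4.4497, 3.7071)
after link 3: o_3 = (2.9142, 4.1569, 5.1213)
after link 4: o_4 = (4.2739, 4.9185, 8.3727)
after link 5: o_5 = (4.6981, 3.9766, 9.3386)

4.698 3.977 9.339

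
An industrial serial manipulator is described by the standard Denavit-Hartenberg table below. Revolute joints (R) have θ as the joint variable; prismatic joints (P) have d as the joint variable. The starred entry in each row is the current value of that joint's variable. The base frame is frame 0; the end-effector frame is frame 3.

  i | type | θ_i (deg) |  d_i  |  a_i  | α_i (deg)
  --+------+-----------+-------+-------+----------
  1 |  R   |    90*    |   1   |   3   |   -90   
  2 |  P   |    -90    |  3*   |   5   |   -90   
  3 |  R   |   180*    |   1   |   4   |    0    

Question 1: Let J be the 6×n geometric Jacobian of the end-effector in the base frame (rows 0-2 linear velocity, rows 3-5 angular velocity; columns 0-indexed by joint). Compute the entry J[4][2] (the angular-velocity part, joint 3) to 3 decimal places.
1.000

axis z_2 = (-0.0000,1.0000,-0.0000); lever o_n−o_2 = (0.0000,1.0000,-4.0000)
cross product → J_v[:, 2] = (-4.0000,-0.0000,-0.0000)
J_ω[:, 2] = z_2
entry J[4][2] = 1.0000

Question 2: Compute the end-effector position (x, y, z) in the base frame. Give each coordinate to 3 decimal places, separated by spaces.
after link 1: o_1 = (0.0000, 3.0000, 1.0000)
after link 2: o_2 = (-3.0000, 3.0000, 6.0000)
after link 3: o_3 = (-3.0000, 4.0000, 2.0000)

-3.000 4.000 2.000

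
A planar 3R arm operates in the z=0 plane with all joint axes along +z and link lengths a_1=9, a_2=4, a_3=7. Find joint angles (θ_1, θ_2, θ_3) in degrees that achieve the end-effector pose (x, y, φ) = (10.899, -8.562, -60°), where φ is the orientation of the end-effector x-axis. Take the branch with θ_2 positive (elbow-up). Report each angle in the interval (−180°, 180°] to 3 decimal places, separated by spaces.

wrist centre = target − a_3·(cos φ, sin φ) = (7.3990, -2.4998)
cos θ_2 = (60.9943−9²−4²)/(2·9·4) = -0.5001; θ_2 = 120.0052° (elbow-up)
β = atan2(-2.4998,7.3990) = -18.6680°; ψ = atan2(3.4639,6.9997) = 26.3293°
θ_1 = β − ψ = -44.9974°
θ_3 = φ − θ_1 − θ_2 = -135.0079° (wrapped to (-180°,180°])

-44.997 120.005 -135.008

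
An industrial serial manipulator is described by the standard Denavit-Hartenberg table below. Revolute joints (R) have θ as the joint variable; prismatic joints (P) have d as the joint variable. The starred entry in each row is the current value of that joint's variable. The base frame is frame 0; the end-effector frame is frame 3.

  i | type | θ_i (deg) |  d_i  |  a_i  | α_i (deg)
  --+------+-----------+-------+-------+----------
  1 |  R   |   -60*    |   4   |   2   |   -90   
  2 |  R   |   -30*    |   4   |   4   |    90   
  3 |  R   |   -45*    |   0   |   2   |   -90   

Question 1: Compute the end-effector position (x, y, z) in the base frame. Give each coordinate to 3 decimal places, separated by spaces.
after link 1: o_1 = (1.0000, -1.7321, 4.0000)
after link 2: o_2 = (6.1962, -2.7321, 6.0000)
after link 3: o_3 = (5.5838, -4.4998, 6.7071)

5.584 -4.500 6.707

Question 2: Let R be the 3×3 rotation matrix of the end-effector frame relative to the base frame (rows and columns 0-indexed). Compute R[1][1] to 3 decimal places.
End-effector y-axis (col 1 of R) = (0.2500,-0.4330,-0.8660)
R[1][1] = -0.4330

-0.433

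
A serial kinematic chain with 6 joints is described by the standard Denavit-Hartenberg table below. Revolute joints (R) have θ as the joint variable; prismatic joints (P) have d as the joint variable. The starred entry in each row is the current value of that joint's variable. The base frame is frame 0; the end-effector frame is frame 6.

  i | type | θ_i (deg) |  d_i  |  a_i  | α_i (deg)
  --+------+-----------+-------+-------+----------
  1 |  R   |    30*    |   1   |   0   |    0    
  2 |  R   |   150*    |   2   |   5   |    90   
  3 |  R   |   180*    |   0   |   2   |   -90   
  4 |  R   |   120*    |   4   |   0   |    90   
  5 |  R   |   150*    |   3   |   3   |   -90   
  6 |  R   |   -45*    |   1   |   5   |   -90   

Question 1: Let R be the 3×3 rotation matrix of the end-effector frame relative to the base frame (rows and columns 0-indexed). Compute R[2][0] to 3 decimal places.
End-effector x-axis (col 0 of R) = (0.9186,0.1768,-0.3536)
R[2][0] = -0.3536

-0.354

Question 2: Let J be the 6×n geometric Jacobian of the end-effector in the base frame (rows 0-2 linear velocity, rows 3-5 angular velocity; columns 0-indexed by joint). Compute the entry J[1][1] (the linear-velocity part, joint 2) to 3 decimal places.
axis z_1 = (0.0000,0.0000,1.0000); lever o_n−o_1 = (5.7399,2.0669,-4.4017)
cross product → J_v[:, 1] = (-2.0669,5.7399,0.0000)
J_ω[:, 1] = z_1
entry J[1][1] = 5.7399

5.740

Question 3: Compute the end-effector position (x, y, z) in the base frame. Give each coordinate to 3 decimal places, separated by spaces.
5.740 2.067 -3.402

after link 1: o_1 = (0.0000, 0.0000, 1.0000)
after link 2: o_2 = (-5.0000, 0.0000, 3.0000)
after link 3: o_3 = (-3.0000, -0.0000, 3.0000)
after link 4: o_4 = (-3.0000, 0.0000, -1.0000)
after link 5: o_5 = (0.8971, 0.7500, -2.5000)
after link 6: o_6 = (5.7399, 2.0669, -3.4017)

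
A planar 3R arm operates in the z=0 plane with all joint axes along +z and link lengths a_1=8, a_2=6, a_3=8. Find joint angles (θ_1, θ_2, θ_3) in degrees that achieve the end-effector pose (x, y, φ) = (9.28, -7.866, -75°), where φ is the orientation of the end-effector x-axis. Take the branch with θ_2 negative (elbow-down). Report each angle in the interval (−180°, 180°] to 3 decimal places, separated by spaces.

wrist centre = target − a_3·(cos φ, sin φ) = (7.2094, -0.1386)
cos θ_2 = (51.9953−8²−6²)/(2·8·6) = -0.5000; θ_2 = -120.0032° (elbow-down)
β = atan2(-0.1386,7.2094) = -1.1013°; ψ = atan2(-5.1960,4.9997) = -46.1029°
θ_1 = β − ψ = 45.0015°
θ_3 = φ − θ_1 − θ_2 = 0.0017° (wrapped to (-180°,180°])

45.002 -120.003 0.002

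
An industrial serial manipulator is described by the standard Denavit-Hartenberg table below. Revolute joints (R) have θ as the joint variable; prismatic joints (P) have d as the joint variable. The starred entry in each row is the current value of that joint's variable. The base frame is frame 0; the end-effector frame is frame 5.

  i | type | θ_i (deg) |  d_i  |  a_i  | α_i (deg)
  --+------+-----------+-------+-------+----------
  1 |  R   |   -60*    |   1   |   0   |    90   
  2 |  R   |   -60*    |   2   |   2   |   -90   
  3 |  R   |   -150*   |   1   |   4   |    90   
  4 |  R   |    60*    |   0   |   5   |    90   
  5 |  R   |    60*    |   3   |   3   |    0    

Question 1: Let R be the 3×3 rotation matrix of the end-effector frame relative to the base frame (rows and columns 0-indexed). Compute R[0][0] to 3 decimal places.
0.566

End-effector x-axis (col 0 of R) = (0.5664,0.2690,0.7790)
R[0][0] = 0.5664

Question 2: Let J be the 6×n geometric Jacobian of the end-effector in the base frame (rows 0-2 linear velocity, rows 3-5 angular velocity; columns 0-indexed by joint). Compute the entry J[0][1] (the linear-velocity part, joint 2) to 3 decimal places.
-4.672

axis z_1 = (-0.8660,-0.5000,0.0000); lever o_n−o_1 = (-3.7838,-2.7944,9.3436)
cross product → J_v[:, 1] = (-4.6718,8.0918,0.5281)
J_ω[:, 1] = z_1
entry J[0][1] = -4.6718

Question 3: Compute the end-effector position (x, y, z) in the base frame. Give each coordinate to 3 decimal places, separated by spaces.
after link 1: o_1 = (0.0000, 0.0000, 1.0000)
after link 2: o_2 = (-1.2321, -1.8660, -0.7321)
after link 3: o_3 = (-3.3971, -2.1160, 2.7679)
after link 4: o_4 = (-3.1459, -5.0511, 6.8080)
after link 5: o_5 = (-3.7838, -2.7944, 10.3436)

-3.784 -2.794 10.344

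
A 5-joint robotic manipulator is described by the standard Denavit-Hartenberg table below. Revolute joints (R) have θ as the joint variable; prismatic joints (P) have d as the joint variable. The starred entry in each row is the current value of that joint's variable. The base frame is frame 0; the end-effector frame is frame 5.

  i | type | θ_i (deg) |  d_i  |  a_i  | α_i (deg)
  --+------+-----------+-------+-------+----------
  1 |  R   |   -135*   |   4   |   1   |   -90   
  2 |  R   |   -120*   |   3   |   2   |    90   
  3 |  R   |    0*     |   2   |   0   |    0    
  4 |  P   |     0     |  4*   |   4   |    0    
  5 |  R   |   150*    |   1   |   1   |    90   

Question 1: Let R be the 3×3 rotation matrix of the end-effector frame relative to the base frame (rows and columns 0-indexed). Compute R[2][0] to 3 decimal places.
End-effector x-axis (col 0 of R) = (0.0474,-0.6597,-0.7500)
R[2][0] = -0.7500

-0.750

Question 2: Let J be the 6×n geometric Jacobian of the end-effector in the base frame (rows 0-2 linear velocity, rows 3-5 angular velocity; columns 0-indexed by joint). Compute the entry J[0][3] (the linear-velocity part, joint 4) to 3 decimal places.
0.612

prismatic axis z_3 = (0.6124,0.6124,-0.5000)
J_v[:, 3] = z_3; J_ω[:, 3] = (0,0,0)
entry J[0][3] = 0.6124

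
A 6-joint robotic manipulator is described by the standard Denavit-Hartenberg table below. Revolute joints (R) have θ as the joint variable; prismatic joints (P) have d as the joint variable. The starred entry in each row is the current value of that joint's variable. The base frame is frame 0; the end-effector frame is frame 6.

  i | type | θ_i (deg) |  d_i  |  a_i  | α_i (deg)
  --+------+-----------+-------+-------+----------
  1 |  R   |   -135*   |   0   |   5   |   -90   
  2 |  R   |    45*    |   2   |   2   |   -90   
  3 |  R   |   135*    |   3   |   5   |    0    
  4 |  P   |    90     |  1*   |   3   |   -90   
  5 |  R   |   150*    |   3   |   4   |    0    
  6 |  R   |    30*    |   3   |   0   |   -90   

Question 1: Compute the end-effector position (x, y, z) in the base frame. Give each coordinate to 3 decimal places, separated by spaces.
-2.371 -5.735 -3.560

after link 1: o_1 = (-3.5355, -3.5355, 0.0000)
after link 2: o_2 = (-3.1213, -5.9497, -1.4142)
after link 3: o_3 = (-2.3536, -0.1820, -1.0355)
after link 4: o_4 = (0.7071, -0.1213, -0.2426)
after link 5: o_5 = (-2.8103, -3.1747, -2.0605)
after link 6: o_6 = (-2.3710, -5.7353, -3.5605)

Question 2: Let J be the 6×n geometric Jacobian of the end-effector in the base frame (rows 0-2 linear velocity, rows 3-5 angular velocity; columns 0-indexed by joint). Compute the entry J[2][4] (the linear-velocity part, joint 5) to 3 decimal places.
-3.449

axis z_4 = (0.1464,-0.8536,-0.5000); lever o_n−o_4 = (-3.0781,-5.6140,-3.3178)
cross product → J_v[:, 4] = (0.0249,2.0249,-3.4495)
J_ω[:, 4] = z_4
entry J[2][4] = -3.4495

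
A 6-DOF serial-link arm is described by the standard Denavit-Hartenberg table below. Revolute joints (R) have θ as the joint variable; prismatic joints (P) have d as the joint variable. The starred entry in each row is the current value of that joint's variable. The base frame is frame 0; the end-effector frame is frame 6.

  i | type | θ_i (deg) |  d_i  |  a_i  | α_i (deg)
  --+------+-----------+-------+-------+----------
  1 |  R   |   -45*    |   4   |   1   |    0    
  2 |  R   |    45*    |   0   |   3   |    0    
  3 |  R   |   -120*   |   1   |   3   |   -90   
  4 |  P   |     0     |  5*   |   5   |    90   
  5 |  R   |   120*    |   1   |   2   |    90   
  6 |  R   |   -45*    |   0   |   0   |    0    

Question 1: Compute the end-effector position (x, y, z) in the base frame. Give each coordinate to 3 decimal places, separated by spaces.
after link 1: o_1 = (0.7071, -0.7071, 4.0000)
after link 2: o_2 = (3.7071, -0.7071, 4.0000)
after link 3: o_3 = (2.2071, -3.3052, 5.0000)
after link 4: o_4 = (4.0372, -10.1353, 5.0000)
after link 5: o_5 = (6.0372, -10.1353, 6.0000)
after link 6: o_6 = (6.0372, -10.1353, 6.0000)

6.037 -10.135 6.000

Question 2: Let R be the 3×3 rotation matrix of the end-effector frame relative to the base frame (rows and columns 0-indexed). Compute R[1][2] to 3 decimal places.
End-effector z-axis (col 2 of R) = (0.0000,-1.0000,0.0000)
R[1][2] = -1.0000

-1.000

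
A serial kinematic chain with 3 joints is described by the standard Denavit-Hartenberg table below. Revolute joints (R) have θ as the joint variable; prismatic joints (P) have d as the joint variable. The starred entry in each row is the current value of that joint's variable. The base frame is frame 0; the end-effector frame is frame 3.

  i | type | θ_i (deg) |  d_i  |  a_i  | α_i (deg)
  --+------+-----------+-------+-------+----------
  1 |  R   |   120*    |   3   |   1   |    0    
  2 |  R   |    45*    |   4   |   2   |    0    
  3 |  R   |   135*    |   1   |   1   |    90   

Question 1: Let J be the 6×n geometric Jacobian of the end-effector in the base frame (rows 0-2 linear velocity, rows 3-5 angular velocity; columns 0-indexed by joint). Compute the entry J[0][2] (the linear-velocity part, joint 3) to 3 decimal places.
axis z_2 = (0.0000,0.0000,1.0000); lever o_n−o_2 = (0.5000,-0.8660,1.0000)
cross product → J_v[:, 2] = (0.8660,0.5000,-0.0000)
J_ω[:, 2] = z_2
entry J[0][2] = 0.8660

0.866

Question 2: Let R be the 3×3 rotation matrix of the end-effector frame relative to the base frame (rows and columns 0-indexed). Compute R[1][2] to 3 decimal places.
-0.500

End-effector z-axis (col 2 of R) = (-0.8660,-0.5000,0.0000)
R[1][2] = -0.5000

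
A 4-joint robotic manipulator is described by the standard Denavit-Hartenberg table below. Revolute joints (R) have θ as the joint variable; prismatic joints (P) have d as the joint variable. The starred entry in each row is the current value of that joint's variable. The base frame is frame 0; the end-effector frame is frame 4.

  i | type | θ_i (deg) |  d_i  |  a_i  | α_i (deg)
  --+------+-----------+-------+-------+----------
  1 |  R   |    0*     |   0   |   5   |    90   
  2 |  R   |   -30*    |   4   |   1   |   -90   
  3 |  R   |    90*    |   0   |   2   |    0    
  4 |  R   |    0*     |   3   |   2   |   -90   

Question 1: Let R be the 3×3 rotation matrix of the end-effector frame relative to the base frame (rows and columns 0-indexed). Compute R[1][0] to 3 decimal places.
End-effector x-axis (col 0 of R) = (0.0000,1.0000,-0.0000)
R[1][0] = 1.0000

1.000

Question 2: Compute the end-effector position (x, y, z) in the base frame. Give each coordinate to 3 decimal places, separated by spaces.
after link 1: o_1 = (5.0000, 0.0000, 0.0000)
after link 2: o_2 = (5.8660, -4.0000, -0.5000)
after link 3: o_3 = (5.8660, -2.0000, -0.5000)
after link 4: o_4 = (7.3660, -0.0000, 2.0981)

7.366 -0.000 2.098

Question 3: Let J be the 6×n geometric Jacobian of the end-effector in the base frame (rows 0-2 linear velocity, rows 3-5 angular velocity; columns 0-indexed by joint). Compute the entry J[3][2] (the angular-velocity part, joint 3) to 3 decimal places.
0.500

axis z_2 = (0.5000,-0.0000,0.8660); lever o_n−o_2 = (1.5000,4.0000,2.5981)
cross product → J_v[:, 2] = (-3.4641,0.0000,2.0000)
J_ω[:, 2] = z_2
entry J[3][2] = 0.5000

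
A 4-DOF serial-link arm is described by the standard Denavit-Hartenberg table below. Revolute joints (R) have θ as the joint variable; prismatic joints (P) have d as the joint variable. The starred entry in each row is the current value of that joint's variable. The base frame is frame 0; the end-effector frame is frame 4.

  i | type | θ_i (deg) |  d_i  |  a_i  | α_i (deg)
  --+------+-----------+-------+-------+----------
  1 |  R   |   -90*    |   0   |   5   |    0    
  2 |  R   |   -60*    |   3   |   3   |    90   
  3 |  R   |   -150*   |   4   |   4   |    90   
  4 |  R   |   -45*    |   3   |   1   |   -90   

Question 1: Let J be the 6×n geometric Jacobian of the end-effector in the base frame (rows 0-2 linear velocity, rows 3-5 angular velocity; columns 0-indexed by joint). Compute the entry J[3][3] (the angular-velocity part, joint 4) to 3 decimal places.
0.433

axis z_3 = (0.4330,0.2500,0.8660); lever o_n−o_3 = (2.1829,0.4438,2.2445)
cross product → J_v[:, 3] = (0.1768,0.9186,-0.3536)
J_ω[:, 3] = z_3
entry J[3][3] = 0.4330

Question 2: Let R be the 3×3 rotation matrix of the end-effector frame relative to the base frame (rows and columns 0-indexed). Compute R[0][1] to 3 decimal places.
-0.433

End-effector y-axis (col 1 of R) = (-0.4330,-0.2500,-0.8660)
R[0][1] = -0.4330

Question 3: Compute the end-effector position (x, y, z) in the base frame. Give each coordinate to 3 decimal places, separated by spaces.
0.585 -0.860 3.245

after link 1: o_1 = (0.0000, -5.0000, 0.0000)
after link 2: o_2 = (-2.5981, -6.5000, 3.0000)
after link 3: o_3 = (-1.5981, -1.3038, 1.0000)
after link 4: o_4 = (0.5848, -0.8600, 3.2445)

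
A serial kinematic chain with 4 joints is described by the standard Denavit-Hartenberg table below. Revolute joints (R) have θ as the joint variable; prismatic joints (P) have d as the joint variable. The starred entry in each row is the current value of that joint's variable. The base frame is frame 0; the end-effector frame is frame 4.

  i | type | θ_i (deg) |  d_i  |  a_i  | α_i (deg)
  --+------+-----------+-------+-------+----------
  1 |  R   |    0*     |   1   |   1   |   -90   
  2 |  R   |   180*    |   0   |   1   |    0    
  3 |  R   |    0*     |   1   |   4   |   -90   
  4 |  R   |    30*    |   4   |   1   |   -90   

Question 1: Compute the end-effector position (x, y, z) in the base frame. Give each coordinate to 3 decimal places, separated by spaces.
after link 1: o_1 = (1.0000, 0.0000, 1.0000)
after link 2: o_2 = (0.0000, 0.0000, 1.0000)
after link 3: o_3 = (-4.0000, 1.0000, 1.0000)
after link 4: o_4 = (-4.8660, 0.5000, 5.0000)

-4.866 0.500 5.000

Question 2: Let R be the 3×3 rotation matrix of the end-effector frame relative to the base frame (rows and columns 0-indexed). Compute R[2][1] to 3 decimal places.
End-effector y-axis (col 1 of R) = (0.0000,-0.0000,-1.0000)
R[2][1] = -1.0000

-1.000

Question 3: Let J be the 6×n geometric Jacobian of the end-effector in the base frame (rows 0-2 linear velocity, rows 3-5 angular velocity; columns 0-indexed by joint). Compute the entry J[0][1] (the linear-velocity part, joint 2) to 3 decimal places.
4.000

axis z_1 = (0.0000,1.0000,0.0000); lever o_n−o_1 = (-5.8660,0.5000,4.0000)
cross product → J_v[:, 1] = (4.0000,-0.0000,5.8660)
J_ω[:, 1] = z_1
entry J[0][1] = 4.0000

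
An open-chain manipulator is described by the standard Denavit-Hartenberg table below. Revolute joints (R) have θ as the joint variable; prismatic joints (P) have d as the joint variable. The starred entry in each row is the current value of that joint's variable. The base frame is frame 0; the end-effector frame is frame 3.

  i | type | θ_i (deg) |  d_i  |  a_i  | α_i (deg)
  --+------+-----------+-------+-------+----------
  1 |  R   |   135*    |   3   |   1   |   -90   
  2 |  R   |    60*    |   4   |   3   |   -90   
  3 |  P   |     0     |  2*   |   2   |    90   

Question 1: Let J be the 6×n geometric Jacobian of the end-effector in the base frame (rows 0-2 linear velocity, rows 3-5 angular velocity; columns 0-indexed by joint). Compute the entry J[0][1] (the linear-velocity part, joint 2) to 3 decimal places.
3.769

axis z_1 = (-0.7071,-0.7071,0.0000); lever o_n−o_1 = (-3.3714,-2.2854,-5.3301)
cross product → J_v[:, 1] = (3.7690,-3.7690,-0.7679)
J_ω[:, 1] = z_1
entry J[0][1] = 3.7690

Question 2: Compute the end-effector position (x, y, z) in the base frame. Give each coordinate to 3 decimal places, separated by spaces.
-4.079 -1.578 -2.330

after link 1: o_1 = (-0.7071, 0.7071, 3.0000)
after link 2: o_2 = (-4.5962, -1.0607, 0.4019)
after link 3: o_3 = (-4.0786, -1.5783, -2.3301)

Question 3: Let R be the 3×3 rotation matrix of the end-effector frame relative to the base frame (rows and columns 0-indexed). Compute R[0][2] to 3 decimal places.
End-effector z-axis (col 2 of R) = (-0.7071,-0.7071,0.0000)
R[0][2] = -0.7071

-0.707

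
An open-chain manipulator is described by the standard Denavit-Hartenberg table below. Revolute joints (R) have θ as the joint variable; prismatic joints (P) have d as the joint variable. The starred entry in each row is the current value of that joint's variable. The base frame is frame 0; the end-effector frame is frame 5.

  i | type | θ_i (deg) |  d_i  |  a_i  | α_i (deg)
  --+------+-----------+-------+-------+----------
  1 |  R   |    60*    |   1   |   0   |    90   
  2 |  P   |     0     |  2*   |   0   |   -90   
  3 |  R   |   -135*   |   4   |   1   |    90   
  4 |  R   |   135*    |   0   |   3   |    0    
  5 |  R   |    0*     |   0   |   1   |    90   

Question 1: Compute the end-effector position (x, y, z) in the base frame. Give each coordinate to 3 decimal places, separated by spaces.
after link 1: o_1 = (0.0000, 0.0000, 1.0000)
after link 2: o_2 = (1.7321, -1.0000, 1.0000)
after link 3: o_3 = (1.9909, -1.9659, 5.0000)
after link 4: o_4 = (1.4418, 0.0831, 7.1213)
after link 5: o_5 = (1.2588, 0.7661, 7.8284)

1.259 0.766 7.828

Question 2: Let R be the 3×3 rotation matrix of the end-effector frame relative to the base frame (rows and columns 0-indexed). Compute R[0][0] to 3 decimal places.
-0.183

End-effector x-axis (col 0 of R) = (-0.1830,0.6830,0.7071)
R[0][0] = -0.1830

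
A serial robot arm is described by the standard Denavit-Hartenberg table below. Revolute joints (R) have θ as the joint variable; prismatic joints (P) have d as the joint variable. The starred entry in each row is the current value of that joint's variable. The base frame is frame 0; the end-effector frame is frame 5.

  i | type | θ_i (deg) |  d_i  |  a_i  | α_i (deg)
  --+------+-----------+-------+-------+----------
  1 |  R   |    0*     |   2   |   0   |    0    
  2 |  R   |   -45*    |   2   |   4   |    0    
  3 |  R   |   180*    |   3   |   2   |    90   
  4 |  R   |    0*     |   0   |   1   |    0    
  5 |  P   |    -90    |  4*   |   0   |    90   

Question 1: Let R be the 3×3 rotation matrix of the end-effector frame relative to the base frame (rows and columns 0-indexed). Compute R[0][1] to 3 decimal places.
End-effector y-axis (col 1 of R) = (0.7071,0.7071,0.0000)
R[0][1] = 0.7071

0.707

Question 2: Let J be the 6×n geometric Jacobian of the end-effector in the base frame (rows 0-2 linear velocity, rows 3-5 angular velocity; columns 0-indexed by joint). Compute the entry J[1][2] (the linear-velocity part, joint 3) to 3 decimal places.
0.707

axis z_2 = (0.0000,0.0000,1.0000); lever o_n−o_2 = (0.7071,4.9497,3.0000)
cross product → J_v[:, 2] = (-4.9497,0.7071,0.0000)
J_ω[:, 2] = z_2
entry J[1][2] = 0.7071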